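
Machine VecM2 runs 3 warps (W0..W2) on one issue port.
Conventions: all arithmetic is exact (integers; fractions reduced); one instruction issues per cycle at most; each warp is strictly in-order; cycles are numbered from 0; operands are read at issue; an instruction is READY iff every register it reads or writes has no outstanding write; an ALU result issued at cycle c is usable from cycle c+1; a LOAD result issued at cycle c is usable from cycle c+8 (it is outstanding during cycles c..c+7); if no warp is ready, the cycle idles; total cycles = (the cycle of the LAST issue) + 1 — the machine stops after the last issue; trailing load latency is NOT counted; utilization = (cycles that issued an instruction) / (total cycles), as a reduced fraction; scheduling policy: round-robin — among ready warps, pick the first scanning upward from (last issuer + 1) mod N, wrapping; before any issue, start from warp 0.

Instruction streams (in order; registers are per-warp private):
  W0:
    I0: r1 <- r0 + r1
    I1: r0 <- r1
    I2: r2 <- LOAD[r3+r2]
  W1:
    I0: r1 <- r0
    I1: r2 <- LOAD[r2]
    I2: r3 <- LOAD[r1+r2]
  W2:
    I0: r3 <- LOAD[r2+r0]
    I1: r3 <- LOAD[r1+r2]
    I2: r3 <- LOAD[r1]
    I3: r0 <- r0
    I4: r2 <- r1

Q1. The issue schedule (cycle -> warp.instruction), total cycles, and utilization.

cycle 0: W0.I0
cycle 1: W1.I0
cycle 2: W2.I0
cycle 3: W0.I1
cycle 4: W1.I1
cycle 5: W0.I2
cycle 6: idle
cycle 7: idle
cycle 8: idle
cycle 9: idle
cycle 10: W2.I1
cycle 11: idle
cycle 12: W1.I2
cycle 13: idle
cycle 14: idle
cycle 15: idle
cycle 16: idle
cycle 17: idle
cycle 18: W2.I2
cycle 19: W2.I3
cycle 20: W2.I4

Answer: 21 cycles, utilization 11/21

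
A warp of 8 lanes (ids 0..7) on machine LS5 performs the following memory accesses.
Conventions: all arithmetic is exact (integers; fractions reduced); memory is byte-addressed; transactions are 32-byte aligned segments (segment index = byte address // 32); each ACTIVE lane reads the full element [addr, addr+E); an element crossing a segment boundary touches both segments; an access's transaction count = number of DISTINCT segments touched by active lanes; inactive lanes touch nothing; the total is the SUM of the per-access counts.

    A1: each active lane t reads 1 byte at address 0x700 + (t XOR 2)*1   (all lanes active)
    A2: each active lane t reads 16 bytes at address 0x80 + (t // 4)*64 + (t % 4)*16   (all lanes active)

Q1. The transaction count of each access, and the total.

A1: 1 transaction
A2: 4 transactions

Answer: 1,4; total 5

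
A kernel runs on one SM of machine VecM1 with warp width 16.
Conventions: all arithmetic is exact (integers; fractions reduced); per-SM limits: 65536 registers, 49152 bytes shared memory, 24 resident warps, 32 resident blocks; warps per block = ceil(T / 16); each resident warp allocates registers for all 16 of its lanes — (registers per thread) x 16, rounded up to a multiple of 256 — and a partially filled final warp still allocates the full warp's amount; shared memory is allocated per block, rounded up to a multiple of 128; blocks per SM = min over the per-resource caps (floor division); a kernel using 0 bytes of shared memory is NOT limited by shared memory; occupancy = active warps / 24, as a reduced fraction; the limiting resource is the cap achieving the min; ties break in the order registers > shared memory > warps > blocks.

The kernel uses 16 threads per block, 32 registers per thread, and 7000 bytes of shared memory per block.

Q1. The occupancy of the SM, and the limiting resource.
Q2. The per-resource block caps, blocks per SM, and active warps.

Answer: occupancy 1/4, limited by shared memory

registers: 128 blocks
shared memory: 6 blocks
warps: 24 blocks
blocks: 32 blocks

Answer: 6 blocks, 6 active warps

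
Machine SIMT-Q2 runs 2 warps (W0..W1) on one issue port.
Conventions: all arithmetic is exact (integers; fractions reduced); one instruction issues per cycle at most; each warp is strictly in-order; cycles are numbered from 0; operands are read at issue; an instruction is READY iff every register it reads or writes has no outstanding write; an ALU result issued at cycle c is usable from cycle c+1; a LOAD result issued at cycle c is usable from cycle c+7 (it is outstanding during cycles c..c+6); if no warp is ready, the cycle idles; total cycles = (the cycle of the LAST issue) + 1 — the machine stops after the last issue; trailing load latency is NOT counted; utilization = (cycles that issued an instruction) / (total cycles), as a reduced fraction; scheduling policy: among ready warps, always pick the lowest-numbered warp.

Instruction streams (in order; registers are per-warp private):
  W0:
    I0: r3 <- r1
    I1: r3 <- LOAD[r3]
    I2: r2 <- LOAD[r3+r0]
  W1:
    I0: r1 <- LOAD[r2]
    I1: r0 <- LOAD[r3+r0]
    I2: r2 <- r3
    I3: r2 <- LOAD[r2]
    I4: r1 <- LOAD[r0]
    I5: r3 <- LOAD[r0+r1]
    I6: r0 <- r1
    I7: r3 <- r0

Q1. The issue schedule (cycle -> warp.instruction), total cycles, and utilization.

cycle 0: W0.I0
cycle 1: W0.I1
cycle 2: W1.I0
cycle 3: W1.I1
cycle 4: W1.I2
cycle 5: W1.I3
cycle 6: idle
cycle 7: idle
cycle 8: W0.I2
cycle 9: idle
cycle 10: W1.I4
cycle 11: idle
cycle 12: idle
cycle 13: idle
cycle 14: idle
cycle 15: idle
cycle 16: idle
cycle 17: W1.I5
cycle 18: W1.I6
cycle 19: idle
cycle 20: idle
cycle 21: idle
cycle 22: idle
cycle 23: idle
cycle 24: W1.I7

Answer: 25 cycles, utilization 11/25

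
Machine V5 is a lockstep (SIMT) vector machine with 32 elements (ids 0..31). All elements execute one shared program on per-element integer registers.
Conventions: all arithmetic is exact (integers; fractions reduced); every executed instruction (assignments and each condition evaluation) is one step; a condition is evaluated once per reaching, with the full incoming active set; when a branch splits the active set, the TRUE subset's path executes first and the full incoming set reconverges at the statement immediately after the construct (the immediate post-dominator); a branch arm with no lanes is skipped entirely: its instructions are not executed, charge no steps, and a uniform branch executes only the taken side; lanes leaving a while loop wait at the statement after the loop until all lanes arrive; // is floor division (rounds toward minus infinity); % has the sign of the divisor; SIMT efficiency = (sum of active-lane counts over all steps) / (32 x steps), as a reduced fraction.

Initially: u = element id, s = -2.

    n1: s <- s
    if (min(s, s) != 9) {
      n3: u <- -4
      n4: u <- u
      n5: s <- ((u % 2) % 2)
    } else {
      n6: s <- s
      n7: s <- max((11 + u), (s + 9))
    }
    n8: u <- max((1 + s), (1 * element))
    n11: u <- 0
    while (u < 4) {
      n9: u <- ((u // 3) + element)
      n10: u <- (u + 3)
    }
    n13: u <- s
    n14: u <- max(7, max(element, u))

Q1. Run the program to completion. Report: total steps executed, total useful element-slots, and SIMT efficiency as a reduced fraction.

Answer: 16 steps, 419 useful, 419/512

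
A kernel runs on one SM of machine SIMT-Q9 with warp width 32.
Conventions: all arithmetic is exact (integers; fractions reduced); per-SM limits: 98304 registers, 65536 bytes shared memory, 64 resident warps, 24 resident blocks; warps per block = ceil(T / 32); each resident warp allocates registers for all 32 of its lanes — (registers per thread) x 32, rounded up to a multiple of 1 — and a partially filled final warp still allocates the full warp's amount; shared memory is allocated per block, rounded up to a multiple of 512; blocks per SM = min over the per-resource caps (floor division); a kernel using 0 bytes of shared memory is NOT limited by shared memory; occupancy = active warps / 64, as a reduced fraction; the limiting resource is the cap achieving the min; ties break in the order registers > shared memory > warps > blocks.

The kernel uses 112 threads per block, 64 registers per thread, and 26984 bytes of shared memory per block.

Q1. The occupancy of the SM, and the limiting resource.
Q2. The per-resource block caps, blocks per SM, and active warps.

Answer: occupancy 1/8, limited by shared memory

registers: 12 blocks
shared memory: 2 blocks
warps: 16 blocks
blocks: 24 blocks

Answer: 2 blocks, 8 active warps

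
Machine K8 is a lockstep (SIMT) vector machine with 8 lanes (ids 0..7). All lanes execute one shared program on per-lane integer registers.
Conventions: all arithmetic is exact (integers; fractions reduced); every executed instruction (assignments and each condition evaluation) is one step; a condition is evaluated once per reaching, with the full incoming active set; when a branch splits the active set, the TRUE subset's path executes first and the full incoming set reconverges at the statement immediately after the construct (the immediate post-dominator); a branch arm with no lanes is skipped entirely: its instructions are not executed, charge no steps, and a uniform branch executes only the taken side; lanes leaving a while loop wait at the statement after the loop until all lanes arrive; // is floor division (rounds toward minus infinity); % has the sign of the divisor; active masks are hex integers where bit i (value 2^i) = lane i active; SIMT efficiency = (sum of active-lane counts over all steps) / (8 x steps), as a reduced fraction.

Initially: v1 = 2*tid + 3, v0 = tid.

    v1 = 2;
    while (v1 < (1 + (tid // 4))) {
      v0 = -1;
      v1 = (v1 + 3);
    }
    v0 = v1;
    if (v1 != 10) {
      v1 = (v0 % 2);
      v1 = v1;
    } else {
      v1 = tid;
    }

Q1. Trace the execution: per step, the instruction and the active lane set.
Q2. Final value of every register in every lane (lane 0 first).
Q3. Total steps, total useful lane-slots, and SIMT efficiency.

step 0: v1 <- 2                      0xff
step 1: eval (v1 < (1 + (tid // 4))) 0xff
step 2: v0 <- v1                     0xff
step 3: eval (v1 != 10)              0xff
step 4: v1 <- (v0 % 2)               0xff
step 5: v1 <- v1                     0xff

Answer: 6 steps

v1: 0,0,0,0,0,0,0,0
v0: 2,2,2,2,2,2,2,2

steps = 6; useful = 48; efficiency = 48/48 = 1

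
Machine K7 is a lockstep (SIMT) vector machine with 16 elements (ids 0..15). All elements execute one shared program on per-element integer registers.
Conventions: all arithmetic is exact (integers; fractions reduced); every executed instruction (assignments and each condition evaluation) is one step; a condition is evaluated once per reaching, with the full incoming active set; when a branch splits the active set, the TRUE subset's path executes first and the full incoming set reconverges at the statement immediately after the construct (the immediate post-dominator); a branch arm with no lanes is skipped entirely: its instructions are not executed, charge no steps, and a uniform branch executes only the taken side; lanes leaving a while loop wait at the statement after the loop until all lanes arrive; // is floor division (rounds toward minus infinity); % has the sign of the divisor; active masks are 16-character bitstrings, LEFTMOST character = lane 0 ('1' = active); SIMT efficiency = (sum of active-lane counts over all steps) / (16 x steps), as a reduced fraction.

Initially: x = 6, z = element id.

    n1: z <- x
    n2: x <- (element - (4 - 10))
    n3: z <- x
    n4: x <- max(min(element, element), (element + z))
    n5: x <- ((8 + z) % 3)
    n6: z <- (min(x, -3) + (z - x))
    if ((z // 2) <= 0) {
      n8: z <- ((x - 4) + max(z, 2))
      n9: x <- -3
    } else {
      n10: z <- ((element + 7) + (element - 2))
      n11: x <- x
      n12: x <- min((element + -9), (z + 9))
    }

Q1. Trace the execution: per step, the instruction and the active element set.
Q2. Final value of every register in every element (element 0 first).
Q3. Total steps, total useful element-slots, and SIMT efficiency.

step 0: z <- x                       1111111111111111
step 1: x <- (element - (4 - 10))    1111111111111111
step 2: z <- x                       1111111111111111
step 3: x <- max(min(element, element), (element + z)) 1111111111111111
step 4: x <- ((8 + z) % 3)           1111111111111111
step 5: z <- (min(x, -3) + (z - x))  1111111111111111
step 6: eval ((z // 2) <= 0)         1111111111111111
step 7: z <- ((x - 4) + max(z, 2))   1000000000000000
step 8: x <- -3                      1000000000000000
step 9: z <- ((element + 7) + (element - 2)) 0111111111111111
step 10: x <- x                       0111111111111111
step 11: x <- min((element + -9), (z + 9)) 0111111111111111

Answer: 12 steps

x: -3,-8,-7,-6,-5,-4,-3,-2,-1,0,1,2,3,4,5,6
z: 0,7,9,11,13,15,17,19,21,23,25,27,29,31,33,35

steps = 12; useful = 159; efficiency = 159/192 = 53/64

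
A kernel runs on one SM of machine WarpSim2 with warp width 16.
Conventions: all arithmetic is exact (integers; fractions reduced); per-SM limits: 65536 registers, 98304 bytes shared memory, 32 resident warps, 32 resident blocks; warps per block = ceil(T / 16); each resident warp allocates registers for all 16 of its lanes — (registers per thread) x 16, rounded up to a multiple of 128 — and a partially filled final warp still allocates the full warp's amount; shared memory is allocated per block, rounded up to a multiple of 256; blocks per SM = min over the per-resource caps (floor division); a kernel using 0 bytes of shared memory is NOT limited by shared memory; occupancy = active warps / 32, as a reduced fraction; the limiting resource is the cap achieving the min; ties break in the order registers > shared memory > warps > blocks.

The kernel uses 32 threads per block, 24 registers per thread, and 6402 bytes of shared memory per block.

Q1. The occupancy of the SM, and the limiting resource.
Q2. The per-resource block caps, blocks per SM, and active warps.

Answer: occupancy 7/8, limited by shared memory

registers: 85 blocks
shared memory: 14 blocks
warps: 16 blocks
blocks: 32 blocks

Answer: 14 blocks, 28 active warps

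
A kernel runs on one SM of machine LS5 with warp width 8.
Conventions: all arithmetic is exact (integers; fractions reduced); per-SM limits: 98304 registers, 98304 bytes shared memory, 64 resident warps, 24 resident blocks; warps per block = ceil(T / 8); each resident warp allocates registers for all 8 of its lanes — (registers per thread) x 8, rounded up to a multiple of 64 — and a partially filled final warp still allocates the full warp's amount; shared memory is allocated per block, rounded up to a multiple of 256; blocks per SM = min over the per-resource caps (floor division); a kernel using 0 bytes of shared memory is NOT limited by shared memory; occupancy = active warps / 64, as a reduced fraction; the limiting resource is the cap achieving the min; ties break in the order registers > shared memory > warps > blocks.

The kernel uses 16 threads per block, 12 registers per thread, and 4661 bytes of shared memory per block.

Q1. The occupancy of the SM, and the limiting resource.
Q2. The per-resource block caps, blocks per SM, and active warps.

Answer: occupancy 5/8, limited by shared memory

registers: 384 blocks
shared memory: 20 blocks
warps: 32 blocks
blocks: 24 blocks

Answer: 20 blocks, 40 active warps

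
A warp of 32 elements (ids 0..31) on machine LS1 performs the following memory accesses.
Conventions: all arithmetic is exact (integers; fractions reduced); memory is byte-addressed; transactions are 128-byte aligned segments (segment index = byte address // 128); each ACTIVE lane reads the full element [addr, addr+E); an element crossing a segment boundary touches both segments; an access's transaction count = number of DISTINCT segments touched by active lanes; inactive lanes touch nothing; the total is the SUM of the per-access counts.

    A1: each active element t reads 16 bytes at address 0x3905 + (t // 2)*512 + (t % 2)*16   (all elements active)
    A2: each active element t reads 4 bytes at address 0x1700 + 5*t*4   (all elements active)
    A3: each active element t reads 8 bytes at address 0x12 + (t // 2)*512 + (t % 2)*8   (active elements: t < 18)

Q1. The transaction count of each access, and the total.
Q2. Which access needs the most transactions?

A1: 16 transactions
A2: 5 transactions
A3: 9 transactions

Answer: 16,5,9; total 30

Answer: A1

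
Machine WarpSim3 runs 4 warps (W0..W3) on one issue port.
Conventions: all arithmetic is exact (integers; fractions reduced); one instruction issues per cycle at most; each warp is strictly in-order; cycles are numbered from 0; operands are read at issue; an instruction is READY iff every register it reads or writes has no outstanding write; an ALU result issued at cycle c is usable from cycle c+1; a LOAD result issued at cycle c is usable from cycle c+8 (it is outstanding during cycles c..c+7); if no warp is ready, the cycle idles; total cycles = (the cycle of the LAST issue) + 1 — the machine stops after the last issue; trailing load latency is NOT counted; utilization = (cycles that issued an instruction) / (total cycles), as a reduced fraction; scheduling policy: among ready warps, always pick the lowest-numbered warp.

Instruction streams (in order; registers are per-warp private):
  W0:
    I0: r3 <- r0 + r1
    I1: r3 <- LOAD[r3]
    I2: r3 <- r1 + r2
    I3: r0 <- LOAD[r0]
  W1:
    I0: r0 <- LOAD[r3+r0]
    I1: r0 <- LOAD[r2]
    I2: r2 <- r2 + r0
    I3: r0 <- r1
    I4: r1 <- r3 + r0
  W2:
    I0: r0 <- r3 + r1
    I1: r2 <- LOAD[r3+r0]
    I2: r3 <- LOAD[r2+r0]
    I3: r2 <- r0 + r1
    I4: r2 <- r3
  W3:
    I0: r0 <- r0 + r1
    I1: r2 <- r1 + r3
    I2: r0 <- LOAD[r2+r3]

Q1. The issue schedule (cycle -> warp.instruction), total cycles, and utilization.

cycle 0: W0.I0
cycle 1: W0.I1
cycle 2: W1.I0
cycle 3: W2.I0
cycle 4: W2.I1
cycle 5: W3.I0
cycle 6: W3.I1
cycle 7: W3.I2
cycle 8: idle
cycle 9: W0.I2
cycle 10: W0.I3
cycle 11: W1.I1
cycle 12: W2.I2
cycle 13: W2.I3
cycle 14: idle
cycle 15: idle
cycle 16: idle
cycle 17: idle
cycle 18: idle
cycle 19: W1.I2
cycle 20: W1.I3
cycle 21: W1.I4
cycle 22: W2.I4

Answer: 23 cycles, utilization 17/23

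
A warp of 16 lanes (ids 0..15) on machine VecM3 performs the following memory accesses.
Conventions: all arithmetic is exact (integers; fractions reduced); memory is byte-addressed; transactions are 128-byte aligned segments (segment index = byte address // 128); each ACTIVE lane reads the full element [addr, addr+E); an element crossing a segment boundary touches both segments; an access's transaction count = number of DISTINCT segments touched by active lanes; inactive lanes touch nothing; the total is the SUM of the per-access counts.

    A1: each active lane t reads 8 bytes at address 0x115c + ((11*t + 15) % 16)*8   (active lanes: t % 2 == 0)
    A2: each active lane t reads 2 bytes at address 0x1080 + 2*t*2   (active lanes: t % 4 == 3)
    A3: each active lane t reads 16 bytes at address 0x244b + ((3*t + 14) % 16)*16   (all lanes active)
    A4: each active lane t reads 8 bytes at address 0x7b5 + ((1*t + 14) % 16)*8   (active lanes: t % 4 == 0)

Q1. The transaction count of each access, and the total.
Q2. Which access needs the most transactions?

A1: 2 transactions
A2: 1 transaction
A3: 3 transactions
A4: 2 transactions

Answer: 2,1,3,2; total 8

Answer: A3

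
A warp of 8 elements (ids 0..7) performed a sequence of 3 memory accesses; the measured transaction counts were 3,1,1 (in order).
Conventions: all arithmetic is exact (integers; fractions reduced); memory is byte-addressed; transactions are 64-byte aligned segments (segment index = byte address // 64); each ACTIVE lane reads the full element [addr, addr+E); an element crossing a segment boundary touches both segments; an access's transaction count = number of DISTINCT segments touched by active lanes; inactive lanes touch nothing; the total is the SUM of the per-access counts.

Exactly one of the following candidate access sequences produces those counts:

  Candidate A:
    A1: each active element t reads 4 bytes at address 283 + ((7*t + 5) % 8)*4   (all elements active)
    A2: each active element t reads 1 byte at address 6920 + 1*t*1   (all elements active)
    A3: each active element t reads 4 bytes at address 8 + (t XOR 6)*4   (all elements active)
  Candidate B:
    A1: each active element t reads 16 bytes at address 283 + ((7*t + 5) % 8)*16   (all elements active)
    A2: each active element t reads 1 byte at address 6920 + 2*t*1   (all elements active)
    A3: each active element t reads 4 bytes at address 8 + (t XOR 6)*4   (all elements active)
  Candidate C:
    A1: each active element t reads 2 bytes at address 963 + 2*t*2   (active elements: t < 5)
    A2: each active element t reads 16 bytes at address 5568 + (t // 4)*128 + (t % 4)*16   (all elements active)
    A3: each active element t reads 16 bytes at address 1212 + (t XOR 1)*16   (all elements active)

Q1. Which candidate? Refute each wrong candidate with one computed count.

A: A1 gives 1 transaction, not 3
C: A1 gives 1 transaction, not 3
B: all counts match (3,1,1)

Answer: B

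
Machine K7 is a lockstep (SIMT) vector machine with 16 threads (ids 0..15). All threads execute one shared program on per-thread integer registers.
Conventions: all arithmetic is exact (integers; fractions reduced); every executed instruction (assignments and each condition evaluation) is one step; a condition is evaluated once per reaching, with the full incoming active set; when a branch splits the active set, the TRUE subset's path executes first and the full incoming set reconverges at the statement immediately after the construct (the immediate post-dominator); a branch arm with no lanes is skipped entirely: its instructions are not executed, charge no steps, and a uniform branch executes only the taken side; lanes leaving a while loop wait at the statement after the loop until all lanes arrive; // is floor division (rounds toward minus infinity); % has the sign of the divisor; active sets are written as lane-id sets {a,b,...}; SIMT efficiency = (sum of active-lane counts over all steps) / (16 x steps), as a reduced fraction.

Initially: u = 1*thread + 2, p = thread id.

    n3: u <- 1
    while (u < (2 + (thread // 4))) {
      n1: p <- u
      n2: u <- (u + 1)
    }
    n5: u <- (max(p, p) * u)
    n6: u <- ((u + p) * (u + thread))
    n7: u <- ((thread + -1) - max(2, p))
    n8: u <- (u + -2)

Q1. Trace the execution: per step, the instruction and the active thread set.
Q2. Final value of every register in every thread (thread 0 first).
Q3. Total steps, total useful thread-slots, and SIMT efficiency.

step 0: u <- 1                       {0,1,2,3,4,5,6,7,8,9,10,11,12,13,14,15}
step 1: eval (u < (2 + (thread // 4))) {0,1,2,3,4,5,6,7,8,9,10,11,12,13,14,15}
step 2: p <- u                       {0,1,2,3,4,5,6,7,8,9,10,11,12,13,14,15}
step 3: u <- (u + 1)                 {0,1,2,3,4,5,6,7,8,9,10,11,12,13,14,15}
step 4: eval (u < (2 + (thread // 4))) {0,1,2,3,4,5,6,7,8,9,10,11,12,13,14,15}
step 5: p <- u                       {4,5,6,7,8,9,10,11,12,13,14,15}
step 6: u <- (u + 1)                 {4,5,6,7,8,9,10,11,12,13,14,15}
step 7: eval (u < (2 + (thread // 4))) {4,5,6,7,8,9,10,11,12,13,14,15}
step 8: p <- u                       {8,9,10,11,12,13,14,15}
step 9: u <- (u + 1)                 {8,9,10,11,12,13,14,15}
step 10: eval (u < (2 + (thread // 4))) {8,9,10,11,12,13,14,15}
step 11: p <- u                       {12,13,14,15}
step 12: u <- (u + 1)                 {12,13,14,15}
step 13: eval (u < (2 + (thread // 4))) {12,13,14,15}
step 14: u <- (max(p, p) * u)         {0,1,2,3,4,5,6,7,8,9,10,11,12,13,14,15}
step 15: u <- ((u + p) * (u + thread)) {0,1,2,3,4,5,6,7,8,9,10,11,12,13,14,15}
step 16: u <- ((thread + -1) - max(2, p)) {0,1,2,3,4,5,6,7,8,9,10,11,12,13,14,15}
step 17: u <- (u + -2)                {0,1,2,3,4,5,6,7,8,9,10,11,12,13,14,15}

Answer: 18 steps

u: -5,-4,-3,-2,-1,0,1,2,2,3,4,5,5,6,7,8
p: 1,1,1,1,2,2,2,2,3,3,3,3,4,4,4,4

steps = 18; useful = 216; efficiency = 216/288 = 3/4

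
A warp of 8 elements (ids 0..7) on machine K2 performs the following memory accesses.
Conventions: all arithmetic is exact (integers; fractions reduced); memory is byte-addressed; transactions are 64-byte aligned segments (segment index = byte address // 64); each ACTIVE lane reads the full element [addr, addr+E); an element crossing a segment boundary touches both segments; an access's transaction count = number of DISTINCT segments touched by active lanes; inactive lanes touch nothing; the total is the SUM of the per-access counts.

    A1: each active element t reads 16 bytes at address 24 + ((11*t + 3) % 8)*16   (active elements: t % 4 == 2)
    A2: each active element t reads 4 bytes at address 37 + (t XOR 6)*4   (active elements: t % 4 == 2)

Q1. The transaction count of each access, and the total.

A1: 2 transactions
A2: 1 transaction

Answer: 2,1; total 3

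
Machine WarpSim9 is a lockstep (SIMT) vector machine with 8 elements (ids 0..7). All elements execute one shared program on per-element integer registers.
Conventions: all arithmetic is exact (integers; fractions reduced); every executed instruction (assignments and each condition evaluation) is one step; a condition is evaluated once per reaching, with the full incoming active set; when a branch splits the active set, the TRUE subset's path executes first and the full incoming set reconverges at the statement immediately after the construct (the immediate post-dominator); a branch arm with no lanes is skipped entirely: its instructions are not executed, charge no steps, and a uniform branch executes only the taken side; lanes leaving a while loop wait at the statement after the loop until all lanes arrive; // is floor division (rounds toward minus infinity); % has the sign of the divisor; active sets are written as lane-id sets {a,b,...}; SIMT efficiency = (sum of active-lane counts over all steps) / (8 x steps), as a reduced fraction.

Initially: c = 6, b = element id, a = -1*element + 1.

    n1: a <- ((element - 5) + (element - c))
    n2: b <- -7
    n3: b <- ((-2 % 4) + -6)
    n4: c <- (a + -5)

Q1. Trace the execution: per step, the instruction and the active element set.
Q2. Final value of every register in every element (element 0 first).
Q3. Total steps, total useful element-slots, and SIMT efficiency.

step 0: a <- ((element - 5) + (element - c)) {0,1,2,3,4,5,6,7}
step 1: b <- -7                      {0,1,2,3,4,5,6,7}
step 2: b <- ((-2 % 4) + -6)         {0,1,2,3,4,5,6,7}
step 3: c <- (a + -5)                {0,1,2,3,4,5,6,7}

Answer: 4 steps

c: -16,-14,-12,-10,-8,-6,-4,-2
b: -4,-4,-4,-4,-4,-4,-4,-4
a: -11,-9,-7,-5,-3,-1,1,3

steps = 4; useful = 32; efficiency = 32/32 = 1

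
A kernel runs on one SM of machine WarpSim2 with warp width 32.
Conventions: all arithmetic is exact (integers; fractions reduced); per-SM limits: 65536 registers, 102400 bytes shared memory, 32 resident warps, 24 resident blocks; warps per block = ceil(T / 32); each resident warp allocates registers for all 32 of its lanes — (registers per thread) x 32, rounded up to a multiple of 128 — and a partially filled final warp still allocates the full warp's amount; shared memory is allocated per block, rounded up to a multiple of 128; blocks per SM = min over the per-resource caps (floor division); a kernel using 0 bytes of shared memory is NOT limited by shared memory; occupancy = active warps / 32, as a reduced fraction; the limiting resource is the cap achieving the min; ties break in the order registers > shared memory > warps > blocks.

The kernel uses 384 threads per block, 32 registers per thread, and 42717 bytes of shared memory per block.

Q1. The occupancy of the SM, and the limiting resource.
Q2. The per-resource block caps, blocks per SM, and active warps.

Answer: occupancy 3/4, limited by shared memory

registers: 5 blocks
shared memory: 2 blocks
warps: 2 blocks
blocks: 24 blocks

Answer: 2 blocks, 24 active warps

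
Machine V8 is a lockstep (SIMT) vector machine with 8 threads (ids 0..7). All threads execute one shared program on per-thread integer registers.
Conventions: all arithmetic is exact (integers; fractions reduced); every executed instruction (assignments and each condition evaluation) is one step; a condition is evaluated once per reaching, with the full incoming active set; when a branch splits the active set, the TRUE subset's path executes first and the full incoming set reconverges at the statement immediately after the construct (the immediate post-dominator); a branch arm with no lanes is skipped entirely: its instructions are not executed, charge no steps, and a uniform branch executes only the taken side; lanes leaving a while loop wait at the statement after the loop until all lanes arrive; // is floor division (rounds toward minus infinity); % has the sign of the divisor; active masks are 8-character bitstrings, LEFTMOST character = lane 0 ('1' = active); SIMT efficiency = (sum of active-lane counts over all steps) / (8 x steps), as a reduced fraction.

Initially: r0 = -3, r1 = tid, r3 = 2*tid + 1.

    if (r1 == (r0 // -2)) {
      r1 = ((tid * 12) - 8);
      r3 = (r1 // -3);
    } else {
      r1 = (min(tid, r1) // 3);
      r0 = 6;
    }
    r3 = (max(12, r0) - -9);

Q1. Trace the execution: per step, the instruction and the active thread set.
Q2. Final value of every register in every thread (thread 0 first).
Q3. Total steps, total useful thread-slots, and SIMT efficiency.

step 0: eval (r1 == (r0 // -2))      11111111
step 1: r1 <- ((tid * 12) - 8)       01000000
step 2: r3 <- (r1 // -3)             01000000
step 3: r1 <- (min(tid, r1) // 3)    10111111
step 4: r0 <- 6                      10111111
step 5: r3 <- (max(12, r0) - -9)     11111111

Answer: 6 steps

r0: 6,-3,6,6,6,6,6,6
r1: 0,4,0,1,1,1,2,2
r3: 21,21,21,21,21,21,21,21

steps = 6; useful = 32; efficiency = 32/48 = 2/3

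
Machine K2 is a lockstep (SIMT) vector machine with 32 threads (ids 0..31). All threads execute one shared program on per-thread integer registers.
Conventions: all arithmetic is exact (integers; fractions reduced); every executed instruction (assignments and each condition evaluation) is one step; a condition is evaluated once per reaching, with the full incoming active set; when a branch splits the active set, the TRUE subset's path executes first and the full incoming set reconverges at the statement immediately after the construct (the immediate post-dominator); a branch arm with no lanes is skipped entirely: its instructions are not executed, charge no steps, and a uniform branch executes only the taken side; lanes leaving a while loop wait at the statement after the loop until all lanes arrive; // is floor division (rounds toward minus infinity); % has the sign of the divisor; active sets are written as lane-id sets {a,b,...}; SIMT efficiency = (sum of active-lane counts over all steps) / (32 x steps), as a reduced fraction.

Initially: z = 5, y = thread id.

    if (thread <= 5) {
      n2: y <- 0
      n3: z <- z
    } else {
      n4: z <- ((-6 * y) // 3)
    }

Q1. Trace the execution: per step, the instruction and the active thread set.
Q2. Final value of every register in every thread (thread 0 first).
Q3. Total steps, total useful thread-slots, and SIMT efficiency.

step 0: eval (thread <= 5)           {0,1,2,3,4,5,6,7,8,9,10,11,12,13,14,15,16,17,18,19,20,21,22,23,24,25,26,27,28,29,30,31}
step 1: y <- 0                       {0,1,2,3,4,5}
step 2: z <- z                       {0,1,2,3,4,5}
step 3: z <- ((-6 * y) // 3)         {6,7,8,9,10,11,12,13,14,15,16,17,18,19,20,21,22,23,24,25,26,27,28,29,30,31}

Answer: 4 steps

z: 5,5,5,5,5,5,-12,-14,-16,-18,-20,-22,-24,-26,-28,-30,-32,-34,-36,-38,-40,-42,-44,-46,-48,-50,-52,-54,-56,-58,-60,-62
y: 0,0,0,0,0,0,6,7,8,9,10,11,12,13,14,15,16,17,18,19,20,21,22,23,24,25,26,27,28,29,30,31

steps = 4; useful = 70; efficiency = 70/128 = 35/64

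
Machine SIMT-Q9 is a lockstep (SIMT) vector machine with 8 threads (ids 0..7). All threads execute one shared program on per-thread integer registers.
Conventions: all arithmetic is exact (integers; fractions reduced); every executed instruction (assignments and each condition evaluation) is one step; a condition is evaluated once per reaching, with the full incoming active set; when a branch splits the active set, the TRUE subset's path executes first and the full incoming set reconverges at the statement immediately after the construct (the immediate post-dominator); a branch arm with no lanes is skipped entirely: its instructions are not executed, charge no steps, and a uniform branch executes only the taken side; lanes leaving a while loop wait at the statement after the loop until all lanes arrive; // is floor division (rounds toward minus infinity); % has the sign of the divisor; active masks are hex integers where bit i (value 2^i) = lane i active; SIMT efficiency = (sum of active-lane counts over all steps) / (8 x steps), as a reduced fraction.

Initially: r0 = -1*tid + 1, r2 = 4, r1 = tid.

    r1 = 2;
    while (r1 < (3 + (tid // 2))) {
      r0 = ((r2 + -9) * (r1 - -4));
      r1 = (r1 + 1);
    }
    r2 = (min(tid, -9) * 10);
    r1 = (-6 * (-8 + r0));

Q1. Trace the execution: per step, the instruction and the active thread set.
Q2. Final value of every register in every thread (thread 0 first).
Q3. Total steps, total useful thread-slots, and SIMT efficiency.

step 0: r1 <- 2                      0xff
step 1: eval (r1 < (3 + (tid // 2))) 0xff
step 2: r0 <- ((r2 + -9) * (r1 - -4)) 0xff
step 3: r1 <- (r1 + 1)               0xff
step 4: eval (r1 < (3 + (tid // 2))) 0xff
step 5: r0 <- ((r2 + -9) * (r1 - -4)) 0xfc
step 6: r1 <- (r1 + 1)               0xfc
step 7: eval (r1 < (3 + (tid // 2))) 0xfc
step 8: r0 <- ((r2 + -9) * (r1 - -4)) 0xf0
step 9: r1 <- (r1 + 1)               0xf0
step 10: eval (r1 < (3 + (tid // 2))) 0xf0
step 11: r0 <- ((r2 + -9) * (r1 - -4)) 0xc0
step 12: r1 <- (r1 + 1)               0xc0
step 13: eval (r1 < (3 + (tid // 2))) 0xc0
step 14: r2 <- (min(tid, -9) * 10)    0xff
step 15: r1 <- (-6 * (-8 + r0))       0xff

Answer: 16 steps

r0: -30,-30,-35,-35,-40,-40,-45,-45
r2: -90,-90,-90,-90,-90,-90,-90,-90
r1: 228,228,258,258,288,288,318,318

steps = 16; useful = 92; efficiency = 92/128 = 23/32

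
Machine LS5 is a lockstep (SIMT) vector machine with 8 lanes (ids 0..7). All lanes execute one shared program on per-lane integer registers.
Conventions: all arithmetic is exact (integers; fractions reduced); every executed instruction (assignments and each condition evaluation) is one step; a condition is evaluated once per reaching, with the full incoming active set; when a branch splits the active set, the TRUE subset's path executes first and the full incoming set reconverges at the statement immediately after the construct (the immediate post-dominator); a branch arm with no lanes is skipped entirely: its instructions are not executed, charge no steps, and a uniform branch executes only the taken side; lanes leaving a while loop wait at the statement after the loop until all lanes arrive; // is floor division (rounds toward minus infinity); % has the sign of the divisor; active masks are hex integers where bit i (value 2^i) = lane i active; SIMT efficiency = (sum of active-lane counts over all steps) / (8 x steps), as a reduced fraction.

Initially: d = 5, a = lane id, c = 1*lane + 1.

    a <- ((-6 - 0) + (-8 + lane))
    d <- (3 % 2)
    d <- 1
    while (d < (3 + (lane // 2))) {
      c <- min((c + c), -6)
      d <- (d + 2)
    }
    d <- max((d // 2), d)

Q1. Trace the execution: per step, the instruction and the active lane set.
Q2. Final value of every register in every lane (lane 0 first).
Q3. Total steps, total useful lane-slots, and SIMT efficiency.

step 0: a <- ((-6 - 0) + (-8 + lane)) 0xff
step 1: d <- (3 % 2)                 0xff
step 2: d <- 1                       0xff
step 3: eval (d < (3 + (lane // 2))) 0xff
step 4: c <- min((c + c), -6)        0xff
step 5: d <- (d + 2)                 0xff
step 6: eval (d < (3 + (lane // 2))) 0xff
step 7: c <- min((c + c), -6)        0xfc
step 8: d <- (d + 2)                 0xfc
step 9: eval (d < (3 + (lane // 2))) 0xfc
step 10: c <- min((c + c), -6)        0xc0
step 11: d <- (d + 2)                 0xc0
step 12: eval (d < (3 + (lane // 2))) 0xc0
step 13: d <- max((d // 2), d)        0xff

Answer: 14 steps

d: 3,3,5,5,5,5,7,7
a: -14,-13,-12,-11,-10,-9,-8,-7
c: -6,-6,-12,-12,-12,-12,-24,-24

steps = 14; useful = 88; efficiency = 88/112 = 11/14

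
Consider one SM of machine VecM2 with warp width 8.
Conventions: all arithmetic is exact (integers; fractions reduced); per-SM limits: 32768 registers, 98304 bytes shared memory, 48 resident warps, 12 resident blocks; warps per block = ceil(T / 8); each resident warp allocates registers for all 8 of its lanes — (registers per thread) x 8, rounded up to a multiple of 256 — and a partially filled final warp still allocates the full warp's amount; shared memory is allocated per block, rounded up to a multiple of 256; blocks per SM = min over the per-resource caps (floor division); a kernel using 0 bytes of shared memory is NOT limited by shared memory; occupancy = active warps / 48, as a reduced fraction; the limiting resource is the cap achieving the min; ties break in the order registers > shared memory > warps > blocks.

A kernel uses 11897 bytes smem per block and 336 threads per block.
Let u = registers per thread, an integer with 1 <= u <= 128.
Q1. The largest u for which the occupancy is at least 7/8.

Answer: u = 96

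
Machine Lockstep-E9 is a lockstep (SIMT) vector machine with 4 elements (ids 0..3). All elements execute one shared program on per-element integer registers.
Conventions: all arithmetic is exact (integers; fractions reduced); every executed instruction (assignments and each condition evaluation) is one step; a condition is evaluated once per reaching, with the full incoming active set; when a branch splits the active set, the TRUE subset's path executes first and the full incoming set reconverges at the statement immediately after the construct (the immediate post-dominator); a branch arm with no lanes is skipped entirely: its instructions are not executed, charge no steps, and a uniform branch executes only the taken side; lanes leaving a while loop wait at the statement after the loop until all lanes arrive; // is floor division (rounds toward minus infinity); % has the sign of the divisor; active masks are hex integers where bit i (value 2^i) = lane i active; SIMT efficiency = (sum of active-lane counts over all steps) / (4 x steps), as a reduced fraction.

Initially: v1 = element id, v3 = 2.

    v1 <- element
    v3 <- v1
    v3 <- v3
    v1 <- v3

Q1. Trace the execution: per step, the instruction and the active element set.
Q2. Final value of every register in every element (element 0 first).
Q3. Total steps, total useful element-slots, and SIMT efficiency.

step 0: v1 <- element                0xf
step 1: v3 <- v1                     0xf
step 2: v3 <- v3                     0xf
step 3: v1 <- v3                     0xf

Answer: 4 steps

v1: 0,1,2,3
v3: 0,1,2,3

steps = 4; useful = 16; efficiency = 16/16 = 1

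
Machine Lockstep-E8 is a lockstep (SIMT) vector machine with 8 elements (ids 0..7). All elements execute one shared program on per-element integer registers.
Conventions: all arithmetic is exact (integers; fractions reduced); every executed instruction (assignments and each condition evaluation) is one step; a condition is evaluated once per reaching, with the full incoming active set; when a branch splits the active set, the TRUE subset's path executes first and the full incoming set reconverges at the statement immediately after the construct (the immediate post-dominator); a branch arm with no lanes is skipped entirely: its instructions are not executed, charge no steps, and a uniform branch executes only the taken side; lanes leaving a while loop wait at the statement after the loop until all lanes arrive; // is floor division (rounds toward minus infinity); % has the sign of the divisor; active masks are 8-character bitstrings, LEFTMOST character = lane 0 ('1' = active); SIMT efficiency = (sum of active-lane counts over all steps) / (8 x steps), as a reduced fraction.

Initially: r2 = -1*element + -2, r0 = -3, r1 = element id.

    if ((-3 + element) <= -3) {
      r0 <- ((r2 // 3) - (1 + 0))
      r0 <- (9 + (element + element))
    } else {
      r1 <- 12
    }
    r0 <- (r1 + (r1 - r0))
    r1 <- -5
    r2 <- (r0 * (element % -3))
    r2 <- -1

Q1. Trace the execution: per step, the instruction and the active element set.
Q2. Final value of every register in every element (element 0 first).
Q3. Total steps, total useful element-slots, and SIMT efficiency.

step 0: eval ((-3 + element) <= -3)  11111111
step 1: r0 <- ((r2 // 3) - (1 + 0))  10000000
step 2: r0 <- (9 + (element + element)) 10000000
step 3: r1 <- 12                     01111111
step 4: r0 <- (r1 + (r1 - r0))       11111111
step 5: r1 <- -5                     11111111
step 6: r2 <- (r0 * (element % -3))  11111111
step 7: r2 <- -1                     11111111

Answer: 8 steps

r2: -1,-1,-1,-1,-1,-1,-1,-1
r0: -9,27,27,27,27,27,27,27
r1: -5,-5,-5,-5,-5,-5,-5,-5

steps = 8; useful = 49; efficiency = 49/64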